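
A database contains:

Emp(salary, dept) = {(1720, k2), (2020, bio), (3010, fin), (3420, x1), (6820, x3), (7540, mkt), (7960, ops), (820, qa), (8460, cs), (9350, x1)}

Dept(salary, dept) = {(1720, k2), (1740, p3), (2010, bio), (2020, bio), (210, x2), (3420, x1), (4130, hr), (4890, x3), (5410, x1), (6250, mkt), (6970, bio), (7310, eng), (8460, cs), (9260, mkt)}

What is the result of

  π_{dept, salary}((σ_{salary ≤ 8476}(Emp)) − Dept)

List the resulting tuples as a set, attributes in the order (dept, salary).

{(fin, 3010), (mkt, 7540), (ops, 7960), (qa, 820), (x3, 6820)}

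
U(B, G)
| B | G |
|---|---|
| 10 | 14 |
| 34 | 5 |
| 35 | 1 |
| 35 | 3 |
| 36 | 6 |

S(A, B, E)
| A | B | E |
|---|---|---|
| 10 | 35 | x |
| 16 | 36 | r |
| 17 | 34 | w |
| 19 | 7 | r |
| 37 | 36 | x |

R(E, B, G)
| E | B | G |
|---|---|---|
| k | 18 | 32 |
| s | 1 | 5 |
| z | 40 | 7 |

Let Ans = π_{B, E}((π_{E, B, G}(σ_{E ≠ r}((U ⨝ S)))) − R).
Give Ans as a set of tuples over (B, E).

{(34, w), (35, x), (36, x)}

Natural join on B: {(34, 5, 17, w), (35, 1, 10, x), (35, 3, 10, x), (36, 6, 16, r), (36, 6, 37, x)}
σ[E ≠ r]: keep tuples satisfying E ≠ r → {(34, 5, 17, w), (35, 1, 10, x), (35, 3, 10, x), (36, 6, 37, x)}
Projecting to E, B, G: {(w, 34, 5), (x, 35, 1), (x, 35, 3), (x, 36, 6)}
Taking the difference: {(w, 34, 5), (x, 35, 1), (x, 35, 3), (x, 36, 6)}
Projecting to B, E (1 duplicate(s) eliminated): {(34, w), (35, x), (36, x)}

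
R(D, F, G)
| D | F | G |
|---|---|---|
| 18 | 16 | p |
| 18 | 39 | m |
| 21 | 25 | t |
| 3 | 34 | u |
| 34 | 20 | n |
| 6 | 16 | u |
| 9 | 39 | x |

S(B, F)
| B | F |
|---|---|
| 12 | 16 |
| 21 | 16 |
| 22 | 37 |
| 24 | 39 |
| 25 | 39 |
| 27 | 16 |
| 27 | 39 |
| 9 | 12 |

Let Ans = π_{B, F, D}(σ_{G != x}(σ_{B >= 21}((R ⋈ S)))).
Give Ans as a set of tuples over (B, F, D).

{(21, 16, 18), (21, 16, 6), (24, 39, 18), (25, 39, 18), (27, 16, 18), (27, 16, 6), (27, 39, 18)}

R ⋈ S (natural join on F): {(18, 16, p, 12), (18, 16, p, 21), (18, 16, p, 27), (18, 39, m, 24), (18, 39, m, 25), (18, 39, m, 27), (6, 16, u, 12), (6, 16, u, 21), (6, 16, u, 27), (9, 39, x, 24), (9, 39, x, 25), (9, 39, x, 27)}
Selection B >= 21: {(18, 16, p, 21), (18, 16, p, 27), (18, 39, m, 24), (18, 39, m, 25), (18, 39, m, 27), (6, 16, u, 21), (6, 16, u, 27), (9, 39, x, 24), (9, 39, x, 25), (9, 39, x, 27)}
Selection G != x: {(18, 16, p, 21), (18, 16, p, 27), (18, 39, m, 24), (18, 39, m, 25), (18, 39, m, 27), (6, 16, u, 21), (6, 16, u, 27)}
Projecting to B, F, D: {(21, 16, 18), (21, 16, 6), (24, 39, 18), (25, 39, 18), (27, 16, 18), (27, 16, 6), (27, 39, 18)}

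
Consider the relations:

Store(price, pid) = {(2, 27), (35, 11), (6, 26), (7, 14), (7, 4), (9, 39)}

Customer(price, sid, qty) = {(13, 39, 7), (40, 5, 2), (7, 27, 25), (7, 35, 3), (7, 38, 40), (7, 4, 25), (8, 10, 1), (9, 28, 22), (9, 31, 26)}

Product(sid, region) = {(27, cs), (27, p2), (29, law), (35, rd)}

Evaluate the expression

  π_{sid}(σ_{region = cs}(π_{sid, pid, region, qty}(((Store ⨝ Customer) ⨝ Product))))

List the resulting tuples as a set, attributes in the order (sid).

{27}

Natural join on price: {(7, 14, 27, 25), (7, 14, 35, 3), (7, 14, 38, 40), (7, 14, 4, 25), (7, 4, 27, 25), (7, 4, 35, 3), (7, 4, 38, 40), (7, 4, 4, 25), (9, 39, 28, 22), (9, 39, 31, 26)}
Natural join on sid: {(7, 14, 27, 25, cs), (7, 14, 27, 25, p2), (7, 14, 35, 3, rd), (7, 4, 27, 25, cs), (7, 4, 27, 25, p2), (7, 4, 35, 3, rd)}
Projecting to sid, pid, region, qty: {(27, 14, cs, 25), (27, 14, p2, 25), (27, 4, cs, 25), (27, 4, p2, 25), (35, 14, rd, 3), (35, 4, rd, 3)}
Apply σ_{region = cs}; surviving tuples: {(27, 14, cs, 25), (27, 4, cs, 25)}
Projecting to sid (1 duplicate(s) eliminated): {27}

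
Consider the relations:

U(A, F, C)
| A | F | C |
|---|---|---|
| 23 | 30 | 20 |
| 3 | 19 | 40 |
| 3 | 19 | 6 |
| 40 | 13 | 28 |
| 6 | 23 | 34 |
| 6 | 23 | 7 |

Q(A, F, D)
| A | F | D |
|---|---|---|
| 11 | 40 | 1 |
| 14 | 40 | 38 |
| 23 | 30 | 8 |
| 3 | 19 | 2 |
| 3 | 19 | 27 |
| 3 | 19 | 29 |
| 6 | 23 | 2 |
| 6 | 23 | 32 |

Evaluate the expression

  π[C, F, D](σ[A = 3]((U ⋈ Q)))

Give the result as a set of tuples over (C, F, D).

Natural join on A, F: {(23, 30, 20, 8), (3, 19, 40, 2), (3, 19, 40, 27), (3, 19, 40, 29), (3, 19, 6, 2), (3, 19, 6, 27), (3, 19, 6, 29), (6, 23, 34, 2), (6, 23, 34, 32), (6, 23, 7, 2), (6, 23, 7, 32)}
Filtering on A = 3 leaves {(3, 19, 40, 2), (3, 19, 40, 27), (3, 19, 40, 29), (3, 19, 6, 2), (3, 19, 6, 27), (3, 19, 6, 29)}.
Projecting to C, F, D: {(40, 19, 2), (40, 19, 27), (40, 19, 29), (6, 19, 2), (6, 19, 27), (6, 19, 29)}

{(40, 19, 2), (40, 19, 27), (40, 19, 29), (6, 19, 2), (6, 19, 27), (6, 19, 29)}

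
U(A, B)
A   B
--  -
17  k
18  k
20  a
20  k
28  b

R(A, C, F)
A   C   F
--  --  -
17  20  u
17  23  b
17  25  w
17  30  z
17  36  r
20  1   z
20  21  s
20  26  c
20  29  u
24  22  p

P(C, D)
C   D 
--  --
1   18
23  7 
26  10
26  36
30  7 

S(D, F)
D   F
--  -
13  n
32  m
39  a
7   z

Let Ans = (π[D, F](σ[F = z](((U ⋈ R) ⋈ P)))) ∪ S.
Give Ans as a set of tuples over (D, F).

U ⋈ R (natural join on A): {(17, k, 20, u), (17, k, 23, b), (17, k, 25, w), (17, k, 30, z), (17, k, 36, r), (20, a, 1, z), (20, a, 21, s), (20, a, 26, c), (20, a, 29, u), (20, k, 1, z), (20, k, 21, s), (20, k, 26, c), (20, k, 29, u)}
(U ⋈ R) ⋈ P (natural join on C): {(17, k, 23, b, 7), (17, k, 30, z, 7), (20, a, 1, z, 18), (20, a, 26, c, 10), (20, a, 26, c, 36), (20, k, 1, z, 18), (20, k, 26, c, 10), (20, k, 26, c, 36)}
Filtering on F = z leaves {(17, k, 30, z, 7), (20, a, 1, z, 18), (20, k, 1, z, 18)}.
Projecting to D, F (1 duplicate(s) eliminated): {(18, z), (7, z)}
Set union of the two operands is {(13, n), (18, z), (32, m), (39, a), (7, z)}.

{(13, n), (18, z), (32, m), (39, a), (7, z)}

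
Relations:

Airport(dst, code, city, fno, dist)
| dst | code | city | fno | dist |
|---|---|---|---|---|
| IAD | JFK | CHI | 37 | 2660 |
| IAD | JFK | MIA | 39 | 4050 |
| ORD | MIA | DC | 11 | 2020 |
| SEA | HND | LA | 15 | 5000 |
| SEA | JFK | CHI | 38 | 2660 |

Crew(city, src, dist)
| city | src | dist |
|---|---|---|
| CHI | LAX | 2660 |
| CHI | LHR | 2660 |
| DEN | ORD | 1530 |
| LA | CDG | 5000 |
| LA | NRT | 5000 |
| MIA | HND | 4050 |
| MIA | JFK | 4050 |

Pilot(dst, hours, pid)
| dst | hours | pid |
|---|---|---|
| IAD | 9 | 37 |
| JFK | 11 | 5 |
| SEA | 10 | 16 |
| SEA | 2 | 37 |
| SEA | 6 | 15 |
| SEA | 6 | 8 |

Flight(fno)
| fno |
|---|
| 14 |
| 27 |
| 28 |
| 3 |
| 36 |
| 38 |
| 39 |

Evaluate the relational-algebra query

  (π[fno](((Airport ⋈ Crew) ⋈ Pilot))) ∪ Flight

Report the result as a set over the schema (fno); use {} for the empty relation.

Joining Airport and Crew on city, dist yields {(IAD, JFK, CHI, 37, 2660, LAX), (IAD, JFK, CHI, 37, 2660, LHR), (IAD, JFK, MIA, 39, 4050, HND), (IAD, JFK, MIA, 39, 4050, JFK), (SEA, HND, LA, 15, 5000, CDG), (SEA, HND, LA, 15, 5000, NRT), (SEA, JFK, CHI, 38, 2660, LAX), (SEA, JFK, CHI, 38, 2660, LHR)}.
Joining (Airport ⋈ Crew) and Pilot on dst yields {(IAD, JFK, CHI, 37, 2660, LAX, 9, 37), (IAD, JFK, CHI, 37, 2660, LHR, 9, 37), (IAD, JFK, MIA, 39, 4050, HND, 9, 37), (IAD, JFK, MIA, 39, 4050, JFK, 9, 37), (SEA, HND, LA, 15, 5000, CDG, 10, 16), (SEA, HND, LA, 15, 5000, CDG, 2, 37), (SEA, HND, LA, 15, 5000, CDG, 6, 15), (SEA, HND, LA, 15, 5000, CDG, 6, 8), (SEA, HND, LA, 15, 5000, NRT, 10, 16), (SEA, HND, LA, 15, 5000, NRT, 2, 37), (SEA, HND, LA, 15, 5000, NRT, 6, 15), (SEA, HND, LA, 15, 5000, NRT, 6, 8), (SEA, JFK, CHI, 38, 2660, LAX, 10, 16), (SEA, JFK, CHI, 38, 2660, LAX, 2, 37), (SEA, JFK, CHI, 38, 2660, LAX, 6, 15), (SEA, JFK, CHI, 38, 2660, LAX, 6, 8), (SEA, JFK, CHI, 38, 2660, LHR, 10, 16), (SEA, JFK, CHI, 38, 2660, LHR, 2, 37), (SEA, JFK, CHI, 38, 2660, LHR, 6, 15), (SEA, JFK, CHI, 38, 2660, LHR, 6, 8)}.
Projecting to fno (16 duplicate(s) eliminated): {15, 37, 38, 39}
Set union of the two operands is {14, 15, 27, 28, 3, 36, 37, 38, 39}.

{14, 15, 27, 28, 3, 36, 37, 38, 39}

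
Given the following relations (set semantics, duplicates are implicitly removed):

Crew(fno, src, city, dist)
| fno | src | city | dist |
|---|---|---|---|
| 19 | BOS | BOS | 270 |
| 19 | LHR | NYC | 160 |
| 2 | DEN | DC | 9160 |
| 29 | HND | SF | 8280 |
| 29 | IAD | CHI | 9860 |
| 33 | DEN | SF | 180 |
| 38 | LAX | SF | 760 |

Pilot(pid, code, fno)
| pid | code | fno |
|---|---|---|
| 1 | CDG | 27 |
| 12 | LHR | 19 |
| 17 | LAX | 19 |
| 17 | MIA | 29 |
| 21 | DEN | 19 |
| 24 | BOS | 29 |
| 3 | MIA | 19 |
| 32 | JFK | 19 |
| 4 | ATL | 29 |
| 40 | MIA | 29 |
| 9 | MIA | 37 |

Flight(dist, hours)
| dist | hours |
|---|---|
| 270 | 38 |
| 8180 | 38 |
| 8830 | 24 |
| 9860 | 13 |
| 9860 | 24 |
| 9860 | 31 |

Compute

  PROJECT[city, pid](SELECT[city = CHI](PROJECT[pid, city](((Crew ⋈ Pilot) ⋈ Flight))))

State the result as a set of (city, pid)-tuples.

Natural join on fno: {(19, BOS, BOS, 270, 12, LHR), (19, BOS, BOS, 270, 17, LAX), (19, BOS, BOS, 270, 21, DEN), (19, BOS, BOS, 270, 3, MIA), (19, BOS, BOS, 270, 32, JFK), (19, LHR, NYC, 160, 12, LHR), (19, LHR, NYC, 160, 17, LAX), (19, LHR, NYC, 160, 21, DEN), (19, LHR, NYC, 160, 3, MIA), (19, LHR, NYC, 160, 32, JFK), (29, HND, SF, 8280, 17, MIA), (29, HND, SF, 8280, 24, BOS), (29, HND, SF, 8280, 4, ATL), (29, HND, SF, 8280, 40, MIA), (29, IAD, CHI, 9860, 17, MIA), (29, IAD, CHI, 9860, 24, BOS), (29, IAD, CHI, 9860, 4, ATL), (29, IAD, CHI, 9860, 40, MIA)}
Natural join on dist: {(19, BOS, BOS, 270, 12, LHR, 38), (19, BOS, BOS, 270, 17, LAX, 38), (19, BOS, BOS, 270, 21, DEN, 38), (19, BOS, BOS, 270, 3, MIA, 38), (19, BOS, BOS, 270, 32, JFK, 38), (29, IAD, CHI, 9860, 17, MIA, 13), (29, IAD, CHI, 9860, 17, MIA, 24), (29, IAD, CHI, 9860, 17, MIA, 31), (29, IAD, CHI, 9860, 24, BOS, 13), (29, IAD, CHI, 9860, 24, BOS, 24), (29, IAD, CHI, 9860, 24, BOS, 31), (29, IAD, CHI, 9860, 4, ATL, 13), (29, IAD, CHI, 9860, 4, ATL, 24), (29, IAD, CHI, 9860, 4, ATL, 31), (29, IAD, CHI, 9860, 40, MIA, 13), (29, IAD, CHI, 9860, 40, MIA, 24), (29, IAD, CHI, 9860, 40, MIA, 31)}
π_{pid, city} gives {(12, BOS), (17, BOS), (17, CHI), (21, BOS), (24, CHI), (3, BOS), (32, BOS), (4, CHI), (40, CHI)} (8 duplicate(s) eliminated).
Apply σ_{city = CHI}; surviving tuples: {(17, CHI), (24, CHI), (4, CHI), (40, CHI)}
π_{city, pid} gives {(CHI, 17), (CHI, 24), (CHI, 4), (CHI, 40)}.

{(CHI, 17), (CHI, 24), (CHI, 4), (CHI, 40)}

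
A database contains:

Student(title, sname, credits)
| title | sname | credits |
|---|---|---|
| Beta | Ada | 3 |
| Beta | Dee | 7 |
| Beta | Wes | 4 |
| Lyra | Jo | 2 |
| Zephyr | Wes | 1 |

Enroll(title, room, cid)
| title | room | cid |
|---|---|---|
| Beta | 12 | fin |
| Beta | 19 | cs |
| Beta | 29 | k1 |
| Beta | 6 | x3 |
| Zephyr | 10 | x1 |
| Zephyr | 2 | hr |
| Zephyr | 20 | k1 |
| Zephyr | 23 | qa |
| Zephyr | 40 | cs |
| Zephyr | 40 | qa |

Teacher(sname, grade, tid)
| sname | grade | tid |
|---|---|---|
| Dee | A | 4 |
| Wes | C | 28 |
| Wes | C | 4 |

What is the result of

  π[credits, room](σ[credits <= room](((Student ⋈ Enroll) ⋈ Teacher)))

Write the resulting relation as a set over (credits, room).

Joining Student and Enroll on title yields {(Beta, Ada, 3, 12, fin), (Beta, Ada, 3, 19, cs), (Beta, Ada, 3, 29, k1), (Beta, Ada, 3, 6, x3), (Beta, Dee, 7, 12, fin), (Beta, Dee, 7, 19, cs), (Beta, Dee, 7, 29, k1), (Beta, Dee, 7, 6, x3), (Beta, Wes, 4, 12, fin), (Beta, Wes, 4, 19, cs), (Beta, Wes, 4, 29, k1), (Beta, Wes, 4, 6, x3), (Zephyr, Wes, 1, 10, x1), (Zephyr, Wes, 1, 2, hr), (Zephyr, Wes, 1, 20, k1), (Zephyr, Wes, 1, 23, qa), (Zephyr, Wes, 1, 40, cs), (Zephyr, Wes, 1, 40, qa)}.
Joining (Student ⋈ Enroll) and Teacher on sname yields {(Beta, Dee, 7, 12, fin, A, 4), (Beta, Dee, 7, 19, cs, A, 4), (Beta, Dee, 7, 29, k1, A, 4), (Beta, Dee, 7, 6, x3, A, 4), (Beta, Wes, 4, 12, fin, C, 28), (Beta, Wes, 4, 12, fin, C, 4), (Beta, Wes, 4, 19, cs, C, 28), (Beta, Wes, 4, 19, cs, C, 4), (Beta, Wes, 4, 29, k1, C, 28), (Beta, Wes, 4, 29, k1, C, 4), (Beta, Wes, 4, 6, x3, C, 28), (Beta, Wes, 4, 6, x3, C, 4), (Zephyr, Wes, 1, 10, x1, C, 28), (Zephyr, Wes, 1, 10, x1, C, 4), (Zephyr, Wes, 1, 2, hr, C, 28), (Zephyr, Wes, 1, 2, hr, C, 4), (Zephyr, Wes, 1, 20, k1, C, 28), (Zephyr, Wes, 1, 20, k1, C, 4), (Zephyr, Wes, 1, 23, qa, C, 28), (Zephyr, Wes, 1, 23, qa, C, 4), (Zephyr, Wes, 1, 40, cs, C, 28), (Zephyr, Wes, 1, 40, cs, C, 4), (Zephyr, Wes, 1, 40, qa, C, 28), (Zephyr, Wes, 1, 40, qa, C, 4)}.
Apply σ_{credits <= room}; surviving tuples: {(Beta, Dee, 7, 12, fin, A, 4), (Beta, Dee, 7, 19, cs, A, 4), (Beta, Dee, 7, 29, k1, A, 4), (Beta, Wes, 4, 12, fin, C, 28), (Beta, Wes, 4, 12, fin, C, 4), (Beta, Wes, 4, 19, cs, C, 28), (Beta, Wes, 4, 19, cs, C, 4), (Beta, Wes, 4, 29, k1, C, 28), (Beta, Wes, 4, 29, k1, C, 4), (Beta, Wes, 4, 6, x3, C, 28), (Beta, Wes, 4, 6, x3, C, 4), (Zephyr, Wes, 1, 10, x1, C, 28), (Zephyr, Wes, 1, 10, x1, C, 4), (Zephyr, Wes, 1, 2, hr, C, 28), (Zephyr, Wes, 1, 2, hr, C, 4), (Zephyr, Wes, 1, 20, k1, C, 28), (Zephyr, Wes, 1, 20, k1, C, 4), (Zephyr, Wes, 1, 23, qa, C, 28), (Zephyr, Wes, 1, 23, qa, C, 4), (Zephyr, Wes, 1, 40, cs, C, 28), (Zephyr, Wes, 1, 40, cs, C, 4), (Zephyr, Wes, 1, 40, qa, C, 28), (Zephyr, Wes, 1, 40, qa, C, 4)}
π_{credits, room} gives {(1, 10), (1, 2), (1, 20), (1, 23), (1, 40), (4, 12), (4, 19), (4, 29), (4, 6), (7, 12), (7, 19), (7, 29)} (11 duplicate(s) eliminated).

{(1, 10), (1, 2), (1, 20), (1, 23), (1, 40), (4, 12), (4, 19), (4, 29), (4, 6), (7, 12), (7, 19), (7, 29)}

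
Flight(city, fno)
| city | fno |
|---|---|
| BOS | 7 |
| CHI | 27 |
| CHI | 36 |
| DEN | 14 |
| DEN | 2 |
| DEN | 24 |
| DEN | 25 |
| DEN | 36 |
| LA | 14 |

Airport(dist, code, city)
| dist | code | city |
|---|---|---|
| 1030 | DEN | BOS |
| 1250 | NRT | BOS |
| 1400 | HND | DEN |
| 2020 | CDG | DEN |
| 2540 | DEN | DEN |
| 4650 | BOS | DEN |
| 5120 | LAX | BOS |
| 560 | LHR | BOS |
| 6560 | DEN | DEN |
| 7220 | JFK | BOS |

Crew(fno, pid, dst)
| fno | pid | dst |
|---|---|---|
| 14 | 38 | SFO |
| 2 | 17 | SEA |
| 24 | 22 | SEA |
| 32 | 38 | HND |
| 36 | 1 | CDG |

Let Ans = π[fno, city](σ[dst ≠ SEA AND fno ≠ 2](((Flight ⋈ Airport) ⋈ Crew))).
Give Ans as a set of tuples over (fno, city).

{(14, DEN), (36, DEN)}

Flight ⋈ Airport (natural join on city): {(BOS, 7, 1030, DEN), (BOS, 7, 1250, NRT), (BOS, 7, 5120, LAX), (BOS, 7, 560, LHR), (BOS, 7, 7220, JFK), (DEN, 14, 1400, HND), (DEN, 14, 2020, CDG), (DEN, 14, 2540, DEN), (DEN, 14, 4650, BOS), (DEN, 14, 6560, DEN), (DEN, 2, 1400, HND), (DEN, 2, 2020, CDG), (DEN, 2, 2540, DEN), (DEN, 2, 4650, BOS), (DEN, 2, 6560, DEN), (DEN, 24, 1400, HND), (DEN, 24, 2020, CDG), (DEN, 24, 2540, DEN), (DEN, 24, 4650, BOS), (DEN, 24, 6560, DEN), (DEN, 25, 1400, HND), (DEN, 25, 2020, CDG), (DEN, 25, 2540, DEN), (DEN, 25, 4650, BOS), (DEN, 25, 6560, DEN), (DEN, 36, 1400, HND), (DEN, 36, 2020, CDG), (DEN, 36, 2540, DEN), (DEN, 36, 4650, BOS), (DEN, 36, 6560, DEN)}
(Flight ⋈ Airport) ⋈ Crew (natural join on fno): {(DEN, 14, 1400, HND, 38, SFO), (DEN, 14, 2020, CDG, 38, SFO), (DEN, 14, 2540, DEN, 38, SFO), (DEN, 14, 4650, BOS, 38, SFO), (DEN, 14, 6560, DEN, 38, SFO), (DEN, 2, 1400, HND, 17, SEA), (DEN, 2, 2020, CDG, 17, SEA), (DEN, 2, 2540, DEN, 17, SEA), (DEN, 2, 4650, BOS, 17, SEA), (DEN, 2, 6560, DEN, 17, SEA), (DEN, 24, 1400, HND, 22, SEA), (DEN, 24, 2020, CDG, 22, SEA), (DEN, 24, 2540, DEN, 22, SEA), (DEN, 24, 4650, BOS, 22, SEA), (DEN, 24, 6560, DEN, 22, SEA), (DEN, 36, 1400, HND, 1, CDG), (DEN, 36, 2020, CDG, 1, CDG), (DEN, 36, 2540, DEN, 1, CDG), (DEN, 36, 4650, BOS, 1, CDG), (DEN, 36, 6560, DEN, 1, CDG)}
Filtering on dst ≠ SEA AND fno ≠ 2 leaves {(DEN, 14, 1400, HND, 38, SFO), (DEN, 14, 2020, CDG, 38, SFO), (DEN, 14, 2540, DEN, 38, SFO), (DEN, 14, 4650, BOS, 38, SFO), (DEN, 14, 6560, DEN, 38, SFO), (DEN, 36, 1400, HND, 1, CDG), (DEN, 36, 2020, CDG, 1, CDG), (DEN, 36, 2540, DEN, 1, CDG), (DEN, 36, 4650, BOS, 1, CDG), (DEN, 36, 6560, DEN, 1, CDG)}.
π_{fno, city} gives {(14, DEN), (36, DEN)} (8 duplicate(s) eliminated).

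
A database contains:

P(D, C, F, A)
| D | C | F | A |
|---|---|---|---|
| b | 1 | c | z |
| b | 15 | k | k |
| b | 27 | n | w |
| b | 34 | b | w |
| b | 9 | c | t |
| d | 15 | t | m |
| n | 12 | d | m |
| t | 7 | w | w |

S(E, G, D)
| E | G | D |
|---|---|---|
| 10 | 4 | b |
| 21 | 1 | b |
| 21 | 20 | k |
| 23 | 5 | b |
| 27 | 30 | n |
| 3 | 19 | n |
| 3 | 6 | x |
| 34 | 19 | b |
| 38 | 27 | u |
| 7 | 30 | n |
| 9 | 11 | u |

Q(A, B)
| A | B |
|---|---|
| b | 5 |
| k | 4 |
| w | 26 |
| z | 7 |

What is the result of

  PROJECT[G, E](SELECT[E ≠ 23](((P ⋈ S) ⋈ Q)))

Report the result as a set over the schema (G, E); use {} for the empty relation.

{(1, 21), (19, 34), (4, 10)}

P ⋈ S (natural join on D): {(b, 1, c, z, 10, 4), (b, 1, c, z, 21, 1), (b, 1, c, z, 23, 5), (b, 1, c, z, 34, 19), (b, 15, k, k, 10, 4), (b, 15, k, k, 21, 1), (b, 15, k, k, 23, 5), (b, 15, k, k, 34, 19), (b, 27, n, w, 10, 4), (b, 27, n, w, 21, 1), (b, 27, n, w, 23, 5), (b, 27, n, w, 34, 19), (b, 34, b, w, 10, 4), (b, 34, b, w, 21, 1), (b, 34, b, w, 23, 5), (b, 34, b, w, 34, 19), (b, 9, c, t, 10, 4), (b, 9, c, t, 21, 1), (b, 9, c, t, 23, 5), (b, 9, c, t, 34, 19), (n, 12, d, m, 27, 30), (n, 12, d, m, 3, 19), (n, 12, d, m, 7, 30)}
(P ⋈ S) ⋈ Q (natural join on A): {(b, 1, c, z, 10, 4, 7), (b, 1, c, z, 21, 1, 7), (b, 1, c, z, 23, 5, 7), (b, 1, c, z, 34, 19, 7), (b, 15, k, k, 10, 4, 4), (b, 15, k, k, 21, 1, 4), (b, 15, k, k, 23, 5, 4), (b, 15, k, k, 34, 19, 4), (b, 27, n, w, 10, 4, 26), (b, 27, n, w, 21, 1, 26), (b, 27, n, w, 23, 5, 26), (b, 27, n, w, 34, 19, 26), (b, 34, b, w, 10, 4, 26), (b, 34, b, w, 21, 1, 26), (b, 34, b, w, 23, 5, 26), (b, 34, b, w, 34, 19, 26)}
σ[E ≠ 23]: keep tuples satisfying E ≠ 23 → {(b, 1, c, z, 10, 4, 7), (b, 1, c, z, 21, 1, 7), (b, 1, c, z, 34, 19, 7), (b, 15, k, k, 10, 4, 4), (b, 15, k, k, 21, 1, 4), (b, 15, k, k, 34, 19, 4), (b, 27, n, w, 10, 4, 26), (b, 27, n, w, 21, 1, 26), (b, 27, n, w, 34, 19, 26), (b, 34, b, w, 10, 4, 26), (b, 34, b, w, 21, 1, 26), (b, 34, b, w, 34, 19, 26)}
π[G, E]: project onto (G, E) (9 duplicate(s) eliminated) → {(1, 21), (19, 34), (4, 10)}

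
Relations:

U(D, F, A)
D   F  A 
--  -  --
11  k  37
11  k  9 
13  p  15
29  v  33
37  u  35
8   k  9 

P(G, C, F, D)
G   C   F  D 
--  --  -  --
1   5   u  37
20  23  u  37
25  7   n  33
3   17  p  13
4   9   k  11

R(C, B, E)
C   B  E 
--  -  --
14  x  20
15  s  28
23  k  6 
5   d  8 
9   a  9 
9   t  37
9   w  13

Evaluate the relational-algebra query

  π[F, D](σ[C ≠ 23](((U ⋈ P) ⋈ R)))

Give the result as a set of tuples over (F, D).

U ⋈ P (natural join on D, F): {(11, k, 37, 4, 9), (11, k, 9, 4, 9), (13, p, 15, 3, 17), (37, u, 35, 1, 5), (37, u, 35, 20, 23)}
(U ⋈ P) ⋈ R (natural join on C): {(11, k, 37, 4, 9, a, 9), (11, k, 37, 4, 9, t, 37), (11, k, 37, 4, 9, w, 13), (11, k, 9, 4, 9, a, 9), (11, k, 9, 4, 9, t, 37), (11, k, 9, 4, 9, w, 13), (37, u, 35, 1, 5, d, 8), (37, u, 35, 20, 23, k, 6)}
Selection C ≠ 23: {(11, k, 37, 4, 9, a, 9), (11, k, 37, 4, 9, t, 37), (11, k, 37, 4, 9, w, 13), (11, k, 9, 4, 9, a, 9), (11, k, 9, 4, 9, t, 37), (11, k, 9, 4, 9, w, 13), (37, u, 35, 1, 5, d, 8)}
Projecting to F, D (5 duplicate(s) eliminated): {(k, 11), (u, 37)}

{(k, 11), (u, 37)}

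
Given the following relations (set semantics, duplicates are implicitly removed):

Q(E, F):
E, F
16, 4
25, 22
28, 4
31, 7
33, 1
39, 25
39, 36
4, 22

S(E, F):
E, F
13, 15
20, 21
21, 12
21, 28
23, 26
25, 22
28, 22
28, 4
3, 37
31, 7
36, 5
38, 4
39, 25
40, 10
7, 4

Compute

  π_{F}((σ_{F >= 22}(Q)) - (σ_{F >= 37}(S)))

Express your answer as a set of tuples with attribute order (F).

{22, 25, 36}

Selection F >= 22: {(25, 22), (39, 25), (39, 36), (4, 22)}
Selection F >= 37: {(3, 37)}
Set difference of the two operands is {(25, 22), (39, 25), (39, 36), (4, 22)}.
Projecting to F (1 duplicate(s) eliminated): {22, 25, 36}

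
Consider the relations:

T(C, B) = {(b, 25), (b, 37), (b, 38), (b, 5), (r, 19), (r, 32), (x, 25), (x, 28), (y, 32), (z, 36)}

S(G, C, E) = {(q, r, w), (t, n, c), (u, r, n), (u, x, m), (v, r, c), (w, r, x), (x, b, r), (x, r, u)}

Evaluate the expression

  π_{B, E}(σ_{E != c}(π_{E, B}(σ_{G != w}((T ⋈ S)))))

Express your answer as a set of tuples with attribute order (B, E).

{(19, n), (19, u), (19, w), (25, m), (25, r), (28, m), (32, n), (32, u), (32, w), (37, r), (38, r), (5, r)}

T ⋈ S (natural join on C): {(b, 25, x, r), (b, 37, x, r), (b, 38, x, r), (b, 5, x, r), (r, 19, q, w), (r, 19, u, n), (r, 19, v, c), (r, 19, w, x), (r, 19, x, u), (r, 32, q, w), (r, 32, u, n), (r, 32, v, c), (r, 32, w, x), (r, 32, x, u), (x, 25, u, m), (x, 28, u, m)}
Selection G != w: {(b, 25, x, r), (b, 37, x, r), (b, 38, x, r), (b, 5, x, r), (r, 19, q, w), (r, 19, u, n), (r, 19, v, c), (r, 19, x, u), (r, 32, q, w), (r, 32, u, n), (r, 32, v, c), (r, 32, x, u), (x, 25, u, m), (x, 28, u, m)}
Keep only column(s) E, B: {(c, 19), (c, 32), (m, 25), (m, 28), (n, 19), (n, 32), (r, 25), (r, 37), (r, 38), (r, 5), (u, 19), (u, 32), (w, 19), (w, 32)}
Selection E != c: {(m, 25), (m, 28), (n, 19), (n, 32), (r, 25), (r, 37), (r, 38), (r, 5), (u, 19), (u, 32), (w, 19), (w, 32)}
Keep only column(s) B, E: {(19, n), (19, u), (19, w), (25, m), (25, r), (28, m), (32, n), (32, u), (32, w), (37, r), (38, r), (5, r)}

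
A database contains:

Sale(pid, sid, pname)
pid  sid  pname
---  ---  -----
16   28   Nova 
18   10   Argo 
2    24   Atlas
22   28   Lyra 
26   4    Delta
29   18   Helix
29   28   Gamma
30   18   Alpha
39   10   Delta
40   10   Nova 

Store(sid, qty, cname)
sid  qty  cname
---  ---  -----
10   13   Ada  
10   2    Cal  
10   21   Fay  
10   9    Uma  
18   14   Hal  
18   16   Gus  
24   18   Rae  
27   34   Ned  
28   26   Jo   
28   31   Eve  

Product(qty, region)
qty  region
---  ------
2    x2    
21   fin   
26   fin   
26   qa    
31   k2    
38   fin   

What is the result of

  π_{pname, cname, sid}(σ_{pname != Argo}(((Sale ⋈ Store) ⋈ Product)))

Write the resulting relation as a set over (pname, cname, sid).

{(Delta, Cal, 10), (Delta, Fay, 10), (Gamma, Eve, 28), (Gamma, Jo, 28), (Lyra, Eve, 28), (Lyra, Jo, 28), (Nova, Cal, 10), (Nova, Eve, 28), (Nova, Fay, 10), (Nova, Jo, 28)}

Sale ⋈ Store (natural join on sid): {(16, 28, Nova, 26, Jo), (16, 28, Nova, 31, Eve), (18, 10, Argo, 13, Ada), (18, 10, Argo, 2, Cal), (18, 10, Argo, 21, Fay), (18, 10, Argo, 9, Uma), (2, 24, Atlas, 18, Rae), (22, 28, Lyra, 26, Jo), (22, 28, Lyra, 31, Eve), (29, 18, Helix, 14, Hal), (29, 18, Helix, 16, Gus), (29, 28, Gamma, 26, Jo), (29, 28, Gamma, 31, Eve), (30, 18, Alpha, 14, Hal), (30, 18, Alpha, 16, Gus), (39, 10, Delta, 13, Ada), (39, 10, Delta, 2, Cal), (39, 10, Delta, 21, Fay), (39, 10, Delta, 9, Uma), (40, 10, Nova, 13, Ada), (40, 10, Nova, 2, Cal), (40, 10, Nova, 21, Fay), (40, 10, Nova, 9, Uma)}
(Sale ⋈ Store) ⋈ Product (natural join on qty): {(16, 28, Nova, 26, Jo, fin), (16, 28, Nova, 26, Jo, qa), (16, 28, Nova, 31, Eve, k2), (18, 10, Argo, 2, Cal, x2), (18, 10, Argo, 21, Fay, fin), (22, 28, Lyra, 26, Jo, fin), (22, 28, Lyra, 26, Jo, qa), (22, 28, Lyra, 31, Eve, k2), (29, 28, Gamma, 26, Jo, fin), (29, 28, Gamma, 26, Jo, qa), (29, 28, Gamma, 31, Eve, k2), (39, 10, Delta, 2, Cal, x2), (39, 10, Delta, 21, Fay, fin), (40, 10, Nova, 2, Cal, x2), (40, 10, Nova, 21, Fay, fin)}
Apply σ_{pname != Argo}; surviving tuples: {(16, 28, Nova, 26, Jo, fin), (16, 28, Nova, 26, Jo, qa), (16, 28, Nova, 31, Eve, k2), (22, 28, Lyra, 26, Jo, fin), (22, 28, Lyra, 26, Jo, qa), (22, 28, Lyra, 31, Eve, k2), (29, 28, Gamma, 26, Jo, fin), (29, 28, Gamma, 26, Jo, qa), (29, 28, Gamma, 31, Eve, k2), (39, 10, Delta, 2, Cal, x2), (39, 10, Delta, 21, Fay, fin), (40, 10, Nova, 2, Cal, x2), (40, 10, Nova, 21, Fay, fin)}
π_{pname, cname, sid} gives {(Delta, Cal, 10), (Delta, Fay, 10), (Gamma, Eve, 28), (Gamma, Jo, 28), (Lyra, Eve, 28), (Lyra, Jo, 28), (Nova, Cal, 10), (Nova, Eve, 28), (Nova, Fay, 10), (Nova, Jo, 28)} (3 duplicate(s) eliminated).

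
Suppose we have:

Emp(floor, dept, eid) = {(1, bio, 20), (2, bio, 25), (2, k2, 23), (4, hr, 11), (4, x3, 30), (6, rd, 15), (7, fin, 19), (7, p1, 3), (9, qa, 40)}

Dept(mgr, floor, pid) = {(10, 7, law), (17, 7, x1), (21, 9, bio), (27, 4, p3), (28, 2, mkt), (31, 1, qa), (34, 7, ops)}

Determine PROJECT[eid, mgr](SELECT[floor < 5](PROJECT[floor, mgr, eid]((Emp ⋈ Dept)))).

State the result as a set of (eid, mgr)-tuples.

{(11, 27), (20, 31), (23, 28), (25, 28), (30, 27)}

Natural join on floor: {(1, bio, 20, 31, qa), (2, bio, 25, 28, mkt), (2, k2, 23, 28, mkt), (4, hr, 11, 27, p3), (4, x3, 30, 27, p3), (7, fin, 19, 10, law), (7, fin, 19, 17, x1), (7, fin, 19, 34, ops), (7, p1, 3, 10, law), (7, p1, 3, 17, x1), (7, p1, 3, 34, ops), (9, qa, 40, 21, bio)}
π_{floor, mgr, eid} gives {(1, 31, 20), (2, 28, 23), (2, 28, 25), (4, 27, 11), (4, 27, 30), (7, 10, 19), (7, 10, 3), (7, 17, 19), (7, 17, 3), (7, 34, 19), (7, 34, 3), (9, 21, 40)}.
Selection floor < 5: {(1, 31, 20), (2, 28, 23), (2, 28, 25), (4, 27, 11), (4, 27, 30)}
π_{eid, mgr} gives {(11, 27), (20, 31), (23, 28), (25, 28), (30, 27)}.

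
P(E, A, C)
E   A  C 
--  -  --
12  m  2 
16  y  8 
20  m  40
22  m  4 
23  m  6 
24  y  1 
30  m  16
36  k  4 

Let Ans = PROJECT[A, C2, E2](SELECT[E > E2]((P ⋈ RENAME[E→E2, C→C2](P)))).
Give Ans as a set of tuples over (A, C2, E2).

{(m, 2, 12), (m, 4, 22), (m, 40, 20), (m, 6, 23), (y, 8, 16)}

ρ[E→E2, C→C2]: schema becomes (E2, A, C2); tuples unchanged.
Natural join on A: {(12, m, 2, 12, 2), (12, m, 2, 20, 40), (12, m, 2, 22, 4), (12, m, 2, 23, 6), (12, m, 2, 30, 16), (16, y, 8, 16, 8), (16, y, 8, 24, 1), (20, m, 40, 12, 2), (20, m, 40, 20, 40), (20, m, 40, 22, 4), (20, m, 40, 23, 6), (20, m, 40, 30, 16), (22, m, 4, 12, 2), (22, m, 4, 20, 40), (22, m, 4, 22, 4), (22, m, 4, 23, 6), (22, m, 4, 30, 16), (23, m, 6, 12, 2), (23, m, 6, 20, 40), (23, m, 6, 22, 4), (23, m, 6, 23, 6), (23, m, 6, 30, 16), (24, y, 1, 16, 8), (24, y, 1, 24, 1), (30, m, 16, 12, 2), (30, m, 16, 20, 40), (30, m, 16, 22, 4), (30, m, 16, 23, 6), (30, m, 16, 30, 16), (36, k, 4, 36, 4)}
σ[E > E2]: keep tuples satisfying E > E2 → {(20, m, 40, 12, 2), (22, m, 4, 12, 2), (22, m, 4, 20, 40), (23, m, 6, 12, 2), (23, m, 6, 20, 40), (23, m, 6, 22, 4), (24, y, 1, 16, 8), (30, m, 16, 12, 2), (30, m, 16, 20, 40), (30, m, 16, 22, 4), (30, m, 16, 23, 6)}
Projecting to A, C2, E2 (6 duplicate(s) eliminated): {(m, 2, 12), (m, 4, 22), (m, 40, 20), (m, 6, 23), (y, 8, 16)}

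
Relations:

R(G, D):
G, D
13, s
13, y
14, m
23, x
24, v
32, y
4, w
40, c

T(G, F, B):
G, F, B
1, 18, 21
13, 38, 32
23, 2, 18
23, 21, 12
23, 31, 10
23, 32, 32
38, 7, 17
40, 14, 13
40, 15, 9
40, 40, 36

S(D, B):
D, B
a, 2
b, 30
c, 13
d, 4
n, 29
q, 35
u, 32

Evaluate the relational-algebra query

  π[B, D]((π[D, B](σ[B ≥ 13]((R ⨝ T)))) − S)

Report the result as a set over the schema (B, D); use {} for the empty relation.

{(18, x), (32, s), (32, x), (32, y), (36, c)}

R ⋈ T (natural join on G): {(13, s, 38, 32), (13, y, 38, 32), (23, x, 2, 18), (23, x, 21, 12), (23, x, 31, 10), (23, x, 32, 32), (40, c, 14, 13), (40, c, 15, 9), (40, c, 40, 36)}
Selection B ≥ 13: {(13, s, 38, 32), (13, y, 38, 32), (23, x, 2, 18), (23, x, 32, 32), (40, c, 14, 13), (40, c, 40, 36)}
Projecting to D, B: {(c, 13), (c, 36), (s, 32), (x, 18), (x, 32), (y, 32)}
Difference: {(c, 13), (c, 36), (s, 32), (x, 18), (x, 32), (y, 32)} with {(a, 2), (b, 30), (c, 13), (d, 4), (n, 29), (q, 35), (u, 32)} → {(c, 36), (s, 32), (x, 18), (x, 32), (y, 32)}
Projecting to B, D: {(18, x), (32, s), (32, x), (32, y), (36, c)}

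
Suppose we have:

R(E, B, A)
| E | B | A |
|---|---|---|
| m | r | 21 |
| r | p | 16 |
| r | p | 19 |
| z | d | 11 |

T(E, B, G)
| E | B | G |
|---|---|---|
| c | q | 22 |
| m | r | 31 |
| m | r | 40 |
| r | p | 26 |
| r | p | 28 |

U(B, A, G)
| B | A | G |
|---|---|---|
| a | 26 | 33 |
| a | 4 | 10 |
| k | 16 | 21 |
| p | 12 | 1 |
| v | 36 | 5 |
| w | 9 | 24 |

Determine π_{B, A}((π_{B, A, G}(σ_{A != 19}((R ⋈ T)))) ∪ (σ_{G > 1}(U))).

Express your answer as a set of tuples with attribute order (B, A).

{(a, 26), (a, 4), (k, 16), (p, 16), (r, 21), (v, 36), (w, 9)}

Joining R and T on E, B yields {(m, r, 21, 31), (m, r, 21, 40), (r, p, 16, 26), (r, p, 16, 28), (r, p, 19, 26), (r, p, 19, 28)}.
Selection A != 19: {(m, r, 21, 31), (m, r, 21, 40), (r, p, 16, 26), (r, p, 16, 28)}
π[B, A, G]: project onto (B, A, G) → {(p, 16, 26), (p, 16, 28), (r, 21, 31), (r, 21, 40)}
Selection G > 1: {(a, 26, 33), (a, 4, 10), (k, 16, 21), (v, 36, 5), (w, 9, 24)}
Taking the union: {(a, 26, 33), (a, 4, 10), (k, 16, 21), (p, 16, 26), (p, 16, 28), (r, 21, 31), (r, 21, 40), (v, 36, 5), (w, 9, 24)}
π[B, A]: project onto (B, A) (2 duplicate(s) eliminated) → {(a, 26), (a, 4), (k, 16), (p, 16), (r, 21), (v, 36), (w, 9)}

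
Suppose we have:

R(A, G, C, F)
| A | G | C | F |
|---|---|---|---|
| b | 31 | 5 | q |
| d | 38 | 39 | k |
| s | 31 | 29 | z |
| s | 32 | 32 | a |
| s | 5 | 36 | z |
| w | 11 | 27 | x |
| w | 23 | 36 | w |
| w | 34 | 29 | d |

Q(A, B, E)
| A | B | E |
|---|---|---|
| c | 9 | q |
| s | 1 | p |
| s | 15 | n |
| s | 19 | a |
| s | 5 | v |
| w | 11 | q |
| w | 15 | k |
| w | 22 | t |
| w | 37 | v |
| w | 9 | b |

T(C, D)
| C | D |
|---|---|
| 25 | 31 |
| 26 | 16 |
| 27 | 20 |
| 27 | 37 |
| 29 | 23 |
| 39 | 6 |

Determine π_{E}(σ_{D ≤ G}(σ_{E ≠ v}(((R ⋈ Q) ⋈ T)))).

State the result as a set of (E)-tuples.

{a, b, k, n, p, q, t}

Natural join on A: {(s, 31, 29, z, 1, p), (s, 31, 29, z, 15, n), (s, 31, 29, z, 19, a), (s, 31, 29, z, 5, v), (s, 32, 32, a, 1, p), (s, 32, 32, a, 15, n), (s, 32, 32, a, 19, a), (s, 32, 32, a, 5, v), (s, 5, 36, z, 1, p), (s, 5, 36, z, 15, n), (s, 5, 36, z, 19, a), (s, 5, 36, z, 5, v), (w, 11, 27, x, 11, q), (w, 11, 27, x, 15, k), (w, 11, 27, x, 22, t), (w, 11, 27, x, 37, v), (w, 11, 27, x, 9, b), (w, 23, 36, w, 11, q), (w, 23, 36, w, 15, k), (w, 23, 36, w, 22, t), (w, 23, 36, w, 37, v), (w, 23, 36, w, 9, b), (w, 34, 29, d, 11, q), (w, 34, 29, d, 15, k), (w, 34, 29, d, 22, t), (w, 34, 29, d, 37, v), (w, 34, 29, d, 9, b)}
Natural join on C: {(s, 31, 29, z, 1, p, 23), (s, 31, 29, z, 15, n, 23), (s, 31, 29, z, 19, a, 23), (s, 31, 29, z, 5, v, 23), (w, 11, 27, x, 11, q, 20), (w, 11, 27, x, 11, q, 37), (w, 11, 27, x, 15, k, 20), (w, 11, 27, x, 15, k, 37), (w, 11, 27, x, 22, t, 20), (w, 11, 27, x, 22, t, 37), (w, 11, 27, x, 37, v, 20), (w, 11, 27, x, 37, v, 37), (w, 11, 27, x, 9, b, 20), (w, 11, 27, x, 9, b, 37), (w, 34, 29, d, 11, q, 23), (w, 34, 29, d, 15, k, 23), (w, 34, 29, d, 22, t, 23), (w, 34, 29, d, 37, v, 23), (w, 34, 29, d, 9, b, 23)}
Filtering on E ≠ v leaves {(s, 31, 29, z, 1, p, 23), (s, 31, 29, z, 15, n, 23), (s, 31, 29, z, 19, a, 23), (w, 11, 27, x, 11, q, 20), (w, 11, 27, x, 11, q, 37), (w, 11, 27, x, 15, k, 20), (w, 11, 27, x, 15, k, 37), (w, 11, 27, x, 22, t, 20), (w, 11, 27, x, 22, t, 37), (w, 11, 27, x, 9, b, 20), (w, 11, 27, x, 9, b, 37), (w, 34, 29, d, 11, q, 23), (w, 34, 29, d, 15, k, 23), (w, 34, 29, d, 22, t, 23), (w, 34, 29, d, 9, b, 23)}.
Filtering on D ≤ G leaves {(s, 31, 29, z, 1, p, 23), (s, 31, 29, z, 15, n, 23), (s, 31, 29, z, 19, a, 23), (w, 34, 29, d, 11, q, 23), (w, 34, 29, d, 15, k, 23), (w, 34, 29, d, 22, t, 23), (w, 34, 29, d, 9, b, 23)}.
Keep only column(s) E: {a, b, k, n, p, q, t}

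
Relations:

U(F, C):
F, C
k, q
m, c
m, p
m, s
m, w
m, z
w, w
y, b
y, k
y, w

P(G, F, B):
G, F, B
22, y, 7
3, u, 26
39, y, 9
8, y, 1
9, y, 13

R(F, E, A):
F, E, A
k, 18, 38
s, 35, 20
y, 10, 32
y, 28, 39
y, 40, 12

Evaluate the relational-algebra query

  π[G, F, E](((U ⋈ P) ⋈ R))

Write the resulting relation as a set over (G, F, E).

Natural join on F: {(y, b, 22, 7), (y, b, 39, 9), (y, b, 8, 1), (y, b, 9, 13), (y, k, 22, 7), (y, k, 39, 9), (y, k, 8, 1), (y, k, 9, 13), (y, w, 22, 7), (y, w, 39, 9), (y, w, 8, 1), (y, w, 9, 13)}
Natural join on F: {(y, b, 22, 7, 10, 32), (y, b, 22, 7, 28, 39), (y, b, 22, 7, 40, 12), (y, b, 39, 9, 10, 32), (y, b, 39, 9, 28, 39), (y, b, 39, 9, 40, 12), (y, b, 8, 1, 10, 32), (y, b, 8, 1, 28, 39), (y, b, 8, 1, 40, 12), (y, b, 9, 13, 10, 32), (y, b, 9, 13, 28, 39), (y, b, 9, 13, 40, 12), (y, k, 22, 7, 10, 32), (y, k, 22, 7, 28, 39), (y, k, 22, 7, 40, 12), (y, k, 39, 9, 10, 32), (y, k, 39, 9, 28, 39), (y, k, 39, 9, 40, 12), (y, k, 8, 1, 10, 32), (y, k, 8, 1, 28, 39), (y, k, 8, 1, 40, 12), (y, k, 9, 13, 10, 32), (y, k, 9, 13, 28, 39), (y, k, 9, 13, 40, 12), (y, w, 22, 7, 10, 32), (y, w, 22, 7, 28, 39), (y, w, 22, 7, 40, 12), (y, w, 39, 9, 10, 32), (y, w, 39, 9, 28, 39), (y, w, 39, 9, 40, 12), (y, w, 8, 1, 10, 32), (y, w, 8, 1, 28, 39), (y, w, 8, 1, 40, 12), (y, w, 9, 13, 10, 32), (y, w, 9, 13, 28, 39), (y, w, 9, 13, 40, 12)}
π_{G, F, E} gives {(22, y, 10), (22, y, 28), (22, y, 40), (39, y, 10), (39, y, 28), (39, y, 40), (8, y, 10), (8, y, 28), (8, y, 40), (9, y, 10), (9, y, 28), (9, y, 40)} (24 duplicate(s) eliminated).

{(22, y, 10), (22, y, 28), (22, y, 40), (39, y, 10), (39, y, 28), (39, y, 40), (8, y, 10), (8, y, 28), (8, y, 40), (9, y, 10), (9, y, 28), (9, y, 40)}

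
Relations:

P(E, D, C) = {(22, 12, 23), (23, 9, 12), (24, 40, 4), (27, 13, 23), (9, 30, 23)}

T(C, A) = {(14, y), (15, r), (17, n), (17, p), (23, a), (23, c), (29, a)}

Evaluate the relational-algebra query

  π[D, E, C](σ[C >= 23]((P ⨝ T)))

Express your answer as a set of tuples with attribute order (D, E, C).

Joining P and T on C yields {(22, 12, 23, a), (22, 12, 23, c), (27, 13, 23, a), (27, 13, 23, c), (9, 30, 23, a), (9, 30, 23, c)}.
Apply σ_{C >= 23}; surviving tuples: {(22, 12, 23, a), (22, 12, 23, c), (27, 13, 23, a), (27, 13, 23, c), (9, 30, 23, a), (9, 30, 23, c)}
π_{D, E, C} gives {(12, 22, 23), (13, 27, 23), (30, 9, 23)} (3 duplicate(s) eliminated).

{(12, 22, 23), (13, 27, 23), (30, 9, 23)}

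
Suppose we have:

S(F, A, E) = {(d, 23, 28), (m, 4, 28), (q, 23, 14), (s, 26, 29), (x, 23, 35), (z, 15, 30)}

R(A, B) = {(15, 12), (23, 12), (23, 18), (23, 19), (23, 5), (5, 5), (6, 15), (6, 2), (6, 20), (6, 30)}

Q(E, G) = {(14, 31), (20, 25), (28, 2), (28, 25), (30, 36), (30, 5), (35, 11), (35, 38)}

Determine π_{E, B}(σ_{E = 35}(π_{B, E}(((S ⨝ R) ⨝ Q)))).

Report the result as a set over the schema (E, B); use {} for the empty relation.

Joining S and R on A yields {(d, 23, 28, 12), (d, 23, 28, 18), (d, 23, 28, 19), (d, 23, 28, 5), (q, 23, 14, 12), (q, 23, 14, 18), (q, 23, 14, 19), (q, 23, 14, 5), (x, 23, 35, 12), (x, 23, 35, 18), (x, 23, 35, 19), (x, 23, 35, 5), (z, 15, 30, 12)}.
Joining (S ⨝ R) and Q on E yields {(d, 23, 28, 12, 2), (d, 23, 28, 12, 25), (d, 23, 28, 18, 2), (d, 23, 28, 18, 25), (d, 23, 28, 19, 2), (d, 23, 28, 19, 25), (d, 23, 28, 5, 2), (d, 23, 28, 5, 25), (q, 23, 14, 12, 31), (q, 23, 14, 18, 31), (q, 23, 14, 19, 31), (q, 23, 14, 5, 31), (x, 23, 35, 12, 11), (x, 23, 35, 12, 38), (x, 23, 35, 18, 11), (x, 23, 35, 18, 38), (x, 23, 35, 19, 11), (x, 23, 35, 19, 38), (x, 23, 35, 5, 11), (x, 23, 35, 5, 38), (z, 15, 30, 12, 36), (z, 15, 30, 12, 5)}.
Projecting to B, E (9 duplicate(s) eliminated): {(12, 14), (12, 28), (12, 30), (12, 35), (18, 14), (18, 28), (18, 35), (19, 14), (19, 28), (19, 35), (5, 14), (5, 28), (5, 35)}
σ[E = 35]: keep tuples satisfying E = 35 → {(12, 35), (18, 35), (19, 35), (5, 35)}
Projecting to E, B: {(35, 12), (35, 18), (35, 19), (35, 5)}

{(35, 12), (35, 18), (35, 19), (35, 5)}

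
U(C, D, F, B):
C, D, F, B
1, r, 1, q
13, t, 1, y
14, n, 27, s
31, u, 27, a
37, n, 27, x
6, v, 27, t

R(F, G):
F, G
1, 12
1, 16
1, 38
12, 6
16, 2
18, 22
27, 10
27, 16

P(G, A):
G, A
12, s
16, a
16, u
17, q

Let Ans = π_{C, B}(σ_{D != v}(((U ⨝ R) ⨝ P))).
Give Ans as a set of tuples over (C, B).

Joining U and R on F yields {(1, r, 1, q, 12), (1, r, 1, q, 16), (1, r, 1, q, 38), (13, t, 1, y, 12), (13, t, 1, y, 16), (13, t, 1, y, 38), (14, n, 27, s, 10), (14, n, 27, s, 16), (31, u, 27, a, 10), (31, u, 27, a, 16), (37, n, 27, x, 10), (37, n, 27, x, 16), (6, v, 27, t, 10), (6, v, 27, t, 16)}.
Joining (U ⨝ R) and P on G yields {(1, r, 1, q, 12, s), (1, r, 1, q, 16, a), (1, r, 1, q, 16, u), (13, t, 1, y, 12, s), (13, t, 1, y, 16, a), (13, t, 1, y, 16, u), (14, n, 27, s, 16, a), (14, n, 27, s, 16, u), (31, u, 27, a, 16, a), (31, u, 27, a, 16, u), (37, n, 27, x, 16, a), (37, n, 27, x, 16, u), (6, v, 27, t, 16, a), (6, v, 27, t, 16, u)}.
σ[D != v]: keep tuples satisfying D != v → {(1, r, 1, q, 12, s), (1, r, 1, q, 16, a), (1, r, 1, q, 16, u), (13, t, 1, y, 12, s), (13, t, 1, y, 16, a), (13, t, 1, y, 16, u), (14, n, 27, s, 16, a), (14, n, 27, s, 16, u), (31, u, 27, a, 16, a), (31, u, 27, a, 16, u), (37, n, 27, x, 16, a), (37, n, 27, x, 16, u)}
Projecting to C, B (7 duplicate(s) eliminated): {(1, q), (13, y), (14, s), (31, a), (37, x)}

{(1, q), (13, y), (14, s), (31, a), (37, x)}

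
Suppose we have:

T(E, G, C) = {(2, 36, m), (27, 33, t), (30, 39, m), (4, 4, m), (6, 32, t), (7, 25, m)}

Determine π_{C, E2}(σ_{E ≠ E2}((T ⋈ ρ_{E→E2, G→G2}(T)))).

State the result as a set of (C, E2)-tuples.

{(m, 2), (m, 30), (m, 4), (m, 7), (t, 27), (t, 6)}

ρ[E→E2, G→G2]: schema becomes (E2, G2, C); tuples unchanged.
T ⋈ ρ_{E→E2, G→G2}(T) (natural join on C): {(2, 36, m, 2, 36), (2, 36, m, 30, 39), (2, 36, m, 4, 4), (2, 36, m, 7, 25), (27, 33, t, 27, 33), (27, 33, t, 6, 32), (30, 39, m, 2, 36), (30, 39, m, 30, 39), (30, 39, m, 4, 4), (30, 39, m, 7, 25), (4, 4, m, 2, 36), (4, 4, m, 30, 39), (4, 4, m, 4, 4), (4, 4, m, 7, 25), (6, 32, t, 27, 33), (6, 32, t, 6, 32), (7, 25, m, 2, 36), (7, 25, m, 30, 39), (7, 25, m, 4, 4), (7, 25, m, 7, 25)}
Apply σ_{E ≠ E2}; surviving tuples: {(2, 36, m, 30, 39), (2, 36, m, 4, 4), (2, 36, m, 7, 25), (27, 33, t, 6, 32), (30, 39, m, 2, 36), (30, 39, m, 4, 4), (30, 39, m, 7, 25), (4, 4, m, 2, 36), (4, 4, m, 30, 39), (4, 4, m, 7, 25), (6, 32, t, 27, 33), (7, 25, m, 2, 36), (7, 25, m, 30, 39), (7, 25, m, 4, 4)}
π[C, E2]: project onto (C, E2) (8 duplicate(s) eliminated) → {(m, 2), (m, 30), (m, 4), (m, 7), (t, 27), (t, 6)}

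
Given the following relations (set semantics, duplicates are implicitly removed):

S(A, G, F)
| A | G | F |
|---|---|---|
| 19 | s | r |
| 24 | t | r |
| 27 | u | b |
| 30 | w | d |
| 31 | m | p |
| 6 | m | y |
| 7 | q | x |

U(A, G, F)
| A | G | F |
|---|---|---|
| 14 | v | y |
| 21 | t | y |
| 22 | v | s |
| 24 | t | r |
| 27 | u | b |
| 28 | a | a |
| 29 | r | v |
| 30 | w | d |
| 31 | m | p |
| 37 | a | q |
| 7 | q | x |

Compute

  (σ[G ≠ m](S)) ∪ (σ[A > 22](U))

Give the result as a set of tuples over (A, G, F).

Selection G ≠ m: {(19, s, r), (24, t, r), (27, u, b), (30, w, d), (7, q, x)}
Selection A > 22: {(24, t, r), (27, u, b), (28, a, a), (29, r, v), (30, w, d), (31, m, p), (37, a, q)}
Set union of the two operands is {(19, s, r), (24, t, r), (27, u, b), (28, a, a), (29, r, v), (30, w, d), (31, m, p), (37, a, q), (7, q, x)}.

{(19, s, r), (24, t, r), (27, u, b), (28, a, a), (29, r, v), (30, w, d), (31, m, p), (37, a, q), (7, q, x)}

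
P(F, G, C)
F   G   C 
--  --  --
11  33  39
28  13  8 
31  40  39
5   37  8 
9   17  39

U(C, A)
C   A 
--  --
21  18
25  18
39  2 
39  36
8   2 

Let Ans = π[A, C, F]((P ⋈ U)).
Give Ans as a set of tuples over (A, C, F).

{(2, 39, 11), (2, 39, 31), (2, 39, 9), (2, 8, 28), (2, 8, 5), (36, 39, 11), (36, 39, 31), (36, 39, 9)}

P ⋈ U (natural join on C): {(11, 33, 39, 2), (11, 33, 39, 36), (28, 13, 8, 2), (31, 40, 39, 2), (31, 40, 39, 36), (5, 37, 8, 2), (9, 17, 39, 2), (9, 17, 39, 36)}
Keep only column(s) A, C, F: {(2, 39, 11), (2, 39, 31), (2, 39, 9), (2, 8, 28), (2, 8, 5), (36, 39, 11), (36, 39, 31), (36, 39, 9)}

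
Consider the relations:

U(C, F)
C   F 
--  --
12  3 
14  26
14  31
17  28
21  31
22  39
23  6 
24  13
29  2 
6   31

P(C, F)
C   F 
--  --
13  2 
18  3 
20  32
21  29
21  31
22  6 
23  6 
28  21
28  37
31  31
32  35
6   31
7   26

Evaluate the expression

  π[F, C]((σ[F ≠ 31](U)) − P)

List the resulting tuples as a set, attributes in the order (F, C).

Filtering on F ≠ 31 leaves {(12, 3), (14, 26), (17, 28), (22, 39), (23, 6), (24, 13), (29, 2)}.
Difference: {(12, 3), (14, 26), (17, 28), (22, 39), (23, 6), (24, 13), (29, 2)} with {(13, 2), (18, 3), (20, 32), (21, 29), (21, 31), (22, 6), (23, 6), (28, 21), (28, 37), (31, 31), (32, 35), (6, 31), (7, 26)} → {(12, 3), (14, 26), (17, 28), (22, 39), (24, 13), (29, 2)}
π_{F, C} gives {(13, 24), (2, 29), (26, 14), (28, 17), (3, 12), (39, 22)}.

{(13, 24), (2, 29), (26, 14), (28, 17), (3, 12), (39, 22)}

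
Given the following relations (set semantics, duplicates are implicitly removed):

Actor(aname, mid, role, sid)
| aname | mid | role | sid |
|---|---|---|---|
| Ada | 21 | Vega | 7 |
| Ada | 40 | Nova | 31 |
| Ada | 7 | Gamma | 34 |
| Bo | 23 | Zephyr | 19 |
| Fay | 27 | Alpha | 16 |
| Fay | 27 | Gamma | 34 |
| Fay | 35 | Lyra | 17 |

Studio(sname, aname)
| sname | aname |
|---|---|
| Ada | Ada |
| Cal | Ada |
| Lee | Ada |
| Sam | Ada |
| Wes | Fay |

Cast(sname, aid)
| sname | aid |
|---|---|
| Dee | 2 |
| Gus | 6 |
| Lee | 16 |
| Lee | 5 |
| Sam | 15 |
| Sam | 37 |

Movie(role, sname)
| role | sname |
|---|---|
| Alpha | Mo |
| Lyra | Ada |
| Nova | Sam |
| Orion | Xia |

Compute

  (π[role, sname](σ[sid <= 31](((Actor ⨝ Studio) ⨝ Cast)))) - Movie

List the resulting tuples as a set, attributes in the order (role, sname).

{(Nova, Lee), (Vega, Lee), (Vega, Sam)}

Joining Actor and Studio on aname yields {(Ada, 21, Vega, 7, Ada), (Ada, 21, Vega, 7, Cal), (Ada, 21, Vega, 7, Lee), (Ada, 21, Vega, 7, Sam), (Ada, 40, Nova, 31, Ada), (Ada, 40, Nova, 31, Cal), (Ada, 40, Nova, 31, Lee), (Ada, 40, Nova, 31, Sam), (Ada, 7, Gamma, 34, Ada), (Ada, 7, Gamma, 34, Cal), (Ada, 7, Gamma, 34, Lee), (Ada, 7, Gamma, 34, Sam), (Fay, 27, Alpha, 16, Wes), (Fay, 27, Gamma, 34, Wes), (Fay, 35, Lyra, 17, Wes)}.
Joining (Actor ⨝ Studio) and Cast on sname yields {(Ada, 21, Vega, 7, Lee, 16), (Ada, 21, Vega, 7, Lee, 5), (Ada, 21, Vega, 7, Sam, 15), (Ada, 21, Vega, 7, Sam, 37), (Ada, 40, Nova, 31, Lee, 16), (Ada, 40, Nova, 31, Lee, 5), (Ada, 40, Nova, 31, Sam, 15), (Ada, 40, Nova, 31, Sam, 37), (Ada, 7, Gamma, 34, Lee, 16), (Ada, 7, Gamma, 34, Lee, 5), (Ada, 7, Gamma, 34, Sam, 15), (Ada, 7, Gamma, 34, Sam, 37)}.
Filtering on sid <= 31 leaves {(Ada, 21, Vega, 7, Lee, 16), (Ada, 21, Vega, 7, Lee, 5), (Ada, 21, Vega, 7, Sam, 15), (Ada, 21, Vega, 7, Sam, 37), (Ada, 40, Nova, 31, Lee, 16), (Ada, 40, Nova, 31, Lee, 5), (Ada, 40, Nova, 31, Sam, 15), (Ada, 40, Nova, 31, Sam, 37)}.
Projecting to role, sname (4 duplicate(s) eliminated): {(Nova, Lee), (Nova, Sam), (Vega, Lee), (Vega, Sam)}
Set difference of the two operands is {(Nova, Lee), (Vega, Lee), (Vega, Sam)}.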